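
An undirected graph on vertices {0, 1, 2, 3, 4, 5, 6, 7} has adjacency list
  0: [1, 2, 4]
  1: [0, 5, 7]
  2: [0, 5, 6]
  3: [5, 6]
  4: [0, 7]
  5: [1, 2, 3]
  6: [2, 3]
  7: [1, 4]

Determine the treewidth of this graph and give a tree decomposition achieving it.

The largest bag has 3 vertices, giving width 2; this decomposition certifies tw(G) ≤ 2. Since 4–7–1–0–4 is a cycle in G, G is not acyclic. Forests are exactly the graphs of treewidth ≤ 1, so tw(G) ≥ 2. Therefore the treewidth is 2.

Treewidth 2.
One optimal decomposition is:
Bags: B1 = {0, 4, 7}  B2 = {0, 1, 7}  B3 = {0, 1, 2}  B4 = {1, 2, 5}  B5 = {2, 5, 6}  B6 = {3, 5, 6}
Tree: B1–B2, B2–B3, B3–B4, B4–B5, B5–B6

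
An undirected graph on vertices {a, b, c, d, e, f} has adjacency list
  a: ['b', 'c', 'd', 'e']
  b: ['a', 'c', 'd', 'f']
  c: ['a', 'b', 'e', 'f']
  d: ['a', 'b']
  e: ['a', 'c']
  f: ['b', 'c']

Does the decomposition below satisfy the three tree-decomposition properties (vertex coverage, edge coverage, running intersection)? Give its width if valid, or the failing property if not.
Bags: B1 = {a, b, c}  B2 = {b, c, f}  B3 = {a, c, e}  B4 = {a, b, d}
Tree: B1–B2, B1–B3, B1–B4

Vertex coverage: the bags together contain {a, b, c, d, e, f}, the full vertex set. Edge coverage: each edge of G has both endpoints in at least one bag. Running intersection: for every vertex, the bags containing it form a connected subtree. All three properties hold, so this is a valid tree decomposition of width max|bag| − 1 = 2, and hence tw(G) ≤ 2.

Yes; width 2.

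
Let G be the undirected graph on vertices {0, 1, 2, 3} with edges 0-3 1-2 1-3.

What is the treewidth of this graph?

A width-1 tree decomposition is:
Bags: B1 = {0, 3}  B2 = {1, 3}  B3 = {1, 2}
Tree: B1–B2, B2–B3
Each bag holds 2 vertices, so the decomposition has width 1, which upper-bounds the treewidth. G has an edge, so its treewidth is at least 1. Therefore the treewidth is 1.

1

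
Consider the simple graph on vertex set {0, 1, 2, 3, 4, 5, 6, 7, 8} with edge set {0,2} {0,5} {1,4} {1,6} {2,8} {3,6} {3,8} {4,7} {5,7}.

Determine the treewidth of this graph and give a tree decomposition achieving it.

Each bag holds 3 vertices, so the decomposition has width 2, which upper-bounds the treewidth. For the lower bound, G contains the cycle 3–8–2–0–5–7–4–1–6–3, so G is not a forest; only forests have treewidth ≤ 1, hence tw(G) ≥ 2. Therefore the treewidth is 2.

Treewidth 2.
Bags: B1 = {2, 3, 8}  B2 = {0, 2, 3}  B3 = {0, 3, 5}  B4 = {3, 5, 7}  B5 = {3, 4, 7}  B6 = {1, 3, 4}  B7 = {1, 3, 6}
Tree: B1–B2, B2–B3, B3–B4, B4–B5, B5–B6, B6–B7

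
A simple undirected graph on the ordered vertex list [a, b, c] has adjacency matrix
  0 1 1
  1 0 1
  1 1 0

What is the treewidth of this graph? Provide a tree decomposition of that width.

Treewidth 2.
One such decomposition:
Bags: B1 = {a, b, c}
Tree: (single bag)

With just one bag of size 3, the width is 3 − 1 = 2, so tw(G) ≤ 2. For the lower bound, the 3 vertices {a, b, c} are pairwise adjacent, and any tree decomposition puts a clique entirely inside one bag — forcing width ≥ 2. The upper and lower bounds meet at 2, so that is the treewidth.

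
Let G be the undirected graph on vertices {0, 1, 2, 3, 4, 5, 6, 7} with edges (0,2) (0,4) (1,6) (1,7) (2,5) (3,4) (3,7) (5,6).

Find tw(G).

A width-2 tree decomposition is:
Bags: B1 = {2, 5, 6}  B2 = {1, 2, 6}  B3 = {1, 2, 7}  B4 = {2, 3, 7}  B5 = {2, 3, 4}  B6 = {0, 2, 4}
Tree: B1–B2, B2–B3, B3–B4, B4–B5, B5–B6
Every bag has size at most 3, so the width is 3 − 1 = 2 and tw(G) ≤ 2. For the lower bound, G contains the cycle 2–5–6–1–7–3–4–0–2, so G is not a forest; only forests have treewidth ≤ 1, hence tw(G) ≥ 2. Therefore the treewidth is 2.

2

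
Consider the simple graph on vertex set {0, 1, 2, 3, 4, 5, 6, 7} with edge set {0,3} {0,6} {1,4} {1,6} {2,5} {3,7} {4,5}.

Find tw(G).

A width-1 tree decomposition is:
Bags: B1 = {0, 6}  B2 = {1, 6}  B3 = {1, 4}  B4 = {4, 5}  B5 = {0, 3}  B6 = {3, 7}  B7 = {2, 5}
Tree: B1–B2, B2–B3, B3–B4, B1–B5, B5–B6, B4–B7
Each bag holds 2 vertices, so the decomposition has width 1, which upper-bounds the treewidth. Any graph with an edge has treewidth ≥ 1, and G has the edge 6–0. Hence tw(G) = 1 exactly.

1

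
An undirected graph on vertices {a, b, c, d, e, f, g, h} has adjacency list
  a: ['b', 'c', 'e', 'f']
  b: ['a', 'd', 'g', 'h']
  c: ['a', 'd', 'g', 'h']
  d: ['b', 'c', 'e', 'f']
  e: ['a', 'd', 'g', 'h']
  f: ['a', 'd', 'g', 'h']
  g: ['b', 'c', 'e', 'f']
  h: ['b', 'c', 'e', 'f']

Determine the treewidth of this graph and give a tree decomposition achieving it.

Every bag has size at most 5, so the width is 5 − 1 = 4 and tw(G) ≤ 4. For the lower bound: the 5 vertex sets {d,f}, {a,e}, {c,h}, {g}, {b} are disjoint, each induces a connected subgraph, and every pair is joined by at least one edge of G. Contracting each set to a single vertex therefore yields K_{5} as a minor, and since treewidth is minor-monotone, tw(G) ≥ tw(K_{5}) = 4. Combining the bounds, tw(G) = 4.

Treewidth 4.
One such decomposition:
Bags: B1 = {a, d, f, g, h}  B2 = {a, d, e, g, h}  B3 = {a, c, d, g, h}  B4 = {a, b, d, g, h}
Tree: B1–B2, B2–B3, B3–B4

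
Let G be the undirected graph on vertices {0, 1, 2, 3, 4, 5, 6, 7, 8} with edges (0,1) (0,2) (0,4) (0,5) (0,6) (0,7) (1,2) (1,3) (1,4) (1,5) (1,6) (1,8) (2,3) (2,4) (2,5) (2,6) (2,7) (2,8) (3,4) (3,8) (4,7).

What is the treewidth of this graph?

A width-3 tree decomposition is:
Bags: B1 = {1, 2, 3, 4}  B2 = {1, 2, 3, 8}  B3 = {0, 1, 2, 4}  B4 = {0, 1, 2, 6}  B5 = {0, 2, 4, 7}  B6 = {0, 1, 2, 5}
Tree: B1–B2, B1–B3, B3–B4, B3–B5, B4–B6
The largest bag has 4 vertices, giving width 3; this decomposition certifies tw(G) ≤ 3. For the lower bound, the 4 vertices {0, 1, 2, 4} are pairwise adjacent, and any tree decomposition puts a clique entirely inside one bag — forcing width ≥ 3. The upper and lower bounds meet at 3, so that is the treewidth.

3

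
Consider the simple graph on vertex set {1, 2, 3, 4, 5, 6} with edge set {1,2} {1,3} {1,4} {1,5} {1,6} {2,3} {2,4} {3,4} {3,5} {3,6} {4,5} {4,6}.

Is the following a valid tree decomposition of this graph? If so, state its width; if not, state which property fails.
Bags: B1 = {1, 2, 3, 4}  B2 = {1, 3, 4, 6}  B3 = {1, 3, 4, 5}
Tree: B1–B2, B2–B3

Vertex coverage: the bags together contain {1, 2, 3, 4, 5, 6}, the full vertex set. Edge coverage: each edge of G has both endpoints in at least one bag. Running intersection: for every vertex, the bags containing it form a connected subtree. All three properties hold, so this is a valid tree decomposition of width max|bag| − 1 = 3, and hence tw(G) ≤ 3.

Yes; width 3.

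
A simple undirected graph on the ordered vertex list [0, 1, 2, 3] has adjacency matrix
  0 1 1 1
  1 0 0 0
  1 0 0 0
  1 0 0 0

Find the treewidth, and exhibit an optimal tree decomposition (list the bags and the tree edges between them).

Treewidth 1.
One optimal decomposition is:
Bags: B1 = {0, 2}  B2 = {0, 1}  B3 = {0, 3}
Tree: B1–B2, B1–B3

Each bag holds 2 vertices, so the decomposition has width 1, which upper-bounds the treewidth. G has an edge, so its treewidth is at least 1. Combining the bounds, tw(G) = 1.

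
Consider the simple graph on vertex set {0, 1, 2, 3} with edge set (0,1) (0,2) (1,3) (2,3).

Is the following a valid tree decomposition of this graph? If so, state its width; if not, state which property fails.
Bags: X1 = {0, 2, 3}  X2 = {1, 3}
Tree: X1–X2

No — edge (0,1) lies in no bag.

A tree decomposition must satisfy three properties: every vertex lies in some bag; for every edge, both endpoints lie together in some bag; and for every vertex, the bags containing it form a connected subtree. Here edge (0,1) lies in no bag, so the decomposition is invalid.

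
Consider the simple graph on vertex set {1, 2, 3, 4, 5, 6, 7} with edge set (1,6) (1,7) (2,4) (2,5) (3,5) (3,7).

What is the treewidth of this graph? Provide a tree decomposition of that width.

Treewidth 1.
One such decomposition:
Bags: B1 = {2, 4}  B2 = {2, 5}  B3 = {3, 5}  B4 = {3, 7}  B5 = {1, 7}  B6 = {1, 6}
Tree: B1–B2, B2–B3, B3–B4, B4–B5, B5–B6

Every bag has size at most 2, so the width is 2 − 1 = 1 and tw(G) ≤ 1. G has an edge, so its treewidth is at least 1. Therefore the treewidth is 1.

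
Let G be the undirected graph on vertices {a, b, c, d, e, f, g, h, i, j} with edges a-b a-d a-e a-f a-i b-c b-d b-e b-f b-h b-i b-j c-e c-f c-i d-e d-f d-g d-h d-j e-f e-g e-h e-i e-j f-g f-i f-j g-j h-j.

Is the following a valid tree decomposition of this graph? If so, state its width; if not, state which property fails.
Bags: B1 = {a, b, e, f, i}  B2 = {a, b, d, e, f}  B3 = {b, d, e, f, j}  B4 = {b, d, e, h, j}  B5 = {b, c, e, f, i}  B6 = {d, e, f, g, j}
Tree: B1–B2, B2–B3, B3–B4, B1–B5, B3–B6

Every vertex of G appears in some bag (union = {a, b, c, d, e, f, g, h, i, j}); every edge is covered by a bag; and for each vertex v the set of bags containing v is connected in the bag tree. The decomposition is therefore valid. The largest bag has 5 vertices, so the width is 4.

Yes; width 4.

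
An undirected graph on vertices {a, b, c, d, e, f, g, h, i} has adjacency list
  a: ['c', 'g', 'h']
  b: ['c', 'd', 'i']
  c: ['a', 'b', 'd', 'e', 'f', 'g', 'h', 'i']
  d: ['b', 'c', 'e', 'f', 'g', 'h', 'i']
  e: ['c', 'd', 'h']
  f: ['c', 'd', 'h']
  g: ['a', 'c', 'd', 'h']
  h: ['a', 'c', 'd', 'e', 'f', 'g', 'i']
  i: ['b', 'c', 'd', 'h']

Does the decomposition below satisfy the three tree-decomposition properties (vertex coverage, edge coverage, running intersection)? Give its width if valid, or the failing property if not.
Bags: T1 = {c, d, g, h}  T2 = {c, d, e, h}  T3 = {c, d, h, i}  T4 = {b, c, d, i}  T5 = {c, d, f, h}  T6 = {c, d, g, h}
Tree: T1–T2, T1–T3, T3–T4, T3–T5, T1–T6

A tree decomposition must satisfy three properties: every vertex lies in some bag; for every edge, both endpoints lie together in some bag; and for every vertex, the bags containing it form a connected subtree. Here vertex a appears in no bag, so the decomposition is invalid.

No — vertex a appears in no bag.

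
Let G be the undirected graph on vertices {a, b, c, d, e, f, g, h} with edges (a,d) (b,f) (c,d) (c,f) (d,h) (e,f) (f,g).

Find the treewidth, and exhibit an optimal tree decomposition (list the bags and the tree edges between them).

Treewidth 1.
One such decomposition:
Bags: B1 = {c, f}  B2 = {f, g}  B3 = {c, d}  B4 = {d, h}  B5 = {b, f}  B6 = {e, f}  B7 = {a, d}
Tree: B1–B2, B1–B3, B3–B4, B1–B5, B1–B6, B4–B7

Each bag holds 2 vertices, so the decomposition has width 1, which upper-bounds the treewidth. Any graph with an edge has treewidth ≥ 1, and G has the edge c–f. Combining the bounds, tw(G) = 1.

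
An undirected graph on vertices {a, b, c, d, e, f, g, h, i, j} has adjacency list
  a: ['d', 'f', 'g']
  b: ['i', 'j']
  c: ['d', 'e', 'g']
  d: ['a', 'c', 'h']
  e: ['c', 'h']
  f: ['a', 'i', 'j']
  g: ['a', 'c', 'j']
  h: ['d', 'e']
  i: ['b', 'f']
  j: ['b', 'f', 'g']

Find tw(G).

2

A width-2 tree decomposition is:
Bags: B1 = {d, e, h}  B2 = {c, d, e}  B3 = {a, c, d}  B4 = {a, c, g}  B5 = {a, f, g}  B6 = {f, g, j}  B7 = {f, i, j}  B8 = {b, i, j}
Tree: B1–B2, B2–B3, B3–B4, B4–B5, B5–B6, B6–B7, B7–B8
Every bag has size at most 3, so the width is 3 − 1 = 2 and tw(G) ≤ 2. For the lower bound, G contains the cycle h–e–c–d–h, so G is not a forest; only forests have treewidth ≤ 1, hence tw(G) ≥ 2. Hence tw(G) = 2 exactly.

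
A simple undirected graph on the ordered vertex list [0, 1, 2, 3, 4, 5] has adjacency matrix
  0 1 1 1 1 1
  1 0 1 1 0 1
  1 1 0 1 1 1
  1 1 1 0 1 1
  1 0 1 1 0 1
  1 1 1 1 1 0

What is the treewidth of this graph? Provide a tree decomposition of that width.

Treewidth 4.
One such decomposition:
Bags: B1 = {0, 2, 3, 4, 5}  B2 = {0, 1, 2, 3, 5}
Tree: B1–B2

The largest bag has 5 vertices, giving width 4; this decomposition certifies tw(G) ≤ 4. Conversely, {0, 1, 2, 3, 5} is a clique of size 5, and the vertices of any clique must share a bag in every tree decomposition; so some bag has ≥ 5 vertices and tw(G) ≥ 4. Hence tw(G) = 4 exactly.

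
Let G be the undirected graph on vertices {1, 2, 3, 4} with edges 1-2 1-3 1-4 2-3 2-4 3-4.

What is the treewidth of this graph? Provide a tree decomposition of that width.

Treewidth 3.
One optimal decomposition is:
Bags: B1 = {1, 2, 3, 4}
Tree: (single bag)

A single bag containing all 4 vertices is trivially a valid decomposition of width 3. For the lower bound, the 4 vertices {1, 2, 3, 4} are pairwise adjacent, and any tree decomposition puts a clique entirely inside one bag — forcing width ≥ 3. The upper and lower bounds meet at 3, so that is the treewidth.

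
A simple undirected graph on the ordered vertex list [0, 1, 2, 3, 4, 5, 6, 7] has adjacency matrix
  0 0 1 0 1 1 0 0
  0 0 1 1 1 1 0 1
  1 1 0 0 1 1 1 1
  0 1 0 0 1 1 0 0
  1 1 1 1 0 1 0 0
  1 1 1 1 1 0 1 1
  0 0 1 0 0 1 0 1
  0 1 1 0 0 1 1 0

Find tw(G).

3

A width-3 tree decomposition is:
Bags: B1 = {1, 3, 4, 5}  B2 = {1, 2, 4, 5}  B3 = {0, 2, 4, 5}  B4 = {1, 2, 5, 7}  B5 = {2, 5, 6, 7}
Tree: B1–B2, B2–B3, B2–B4, B4–B5
Every bag has size at most 4, so the width is 4 − 1 = 3 and tw(G) ≤ 3. Conversely, {0, 2, 4, 5} is a clique of size 4, and the vertices of any clique must share a bag in every tree decomposition; so some bag has ≥ 4 vertices and tw(G) ≥ 3. The upper and lower bounds meet at 3, so that is the treewidth.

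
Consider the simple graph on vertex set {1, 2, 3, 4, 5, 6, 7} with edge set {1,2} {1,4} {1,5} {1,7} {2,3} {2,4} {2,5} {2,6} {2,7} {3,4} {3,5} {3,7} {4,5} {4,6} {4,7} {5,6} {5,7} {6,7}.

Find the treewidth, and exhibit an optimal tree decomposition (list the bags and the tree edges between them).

The largest bag has 5 vertices, giving width 4; this decomposition certifies tw(G) ≤ 4. On the other hand G contains the 5-clique {1, 2, 4, 5, 7}. A clique must lie in a single bag of any decomposition, so no decomposition can have width below 4. Combining the bounds, tw(G) = 4.

Treewidth 4.
Bags: B1 = {1, 2, 4, 5, 7}  B2 = {2, 4, 5, 6, 7}  B3 = {2, 3, 4, 5, 7}
Tree: B1–B2, B1–B3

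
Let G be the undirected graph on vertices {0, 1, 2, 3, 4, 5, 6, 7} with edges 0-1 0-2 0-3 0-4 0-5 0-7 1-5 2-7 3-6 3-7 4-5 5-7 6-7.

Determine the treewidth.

A width-2 tree decomposition is:
Bags: B1 = {0, 3, 7}  B2 = {3, 6, 7}  B3 = {0, 5, 7}  B4 = {0, 4, 5}  B5 = {0, 2, 7}  B6 = {0, 1, 5}
Tree: B1–B2, B1–B3, B3–B4, B1–B5, B3–B6
Each bag holds 3 vertices, so the decomposition has width 2, which upper-bounds the treewidth. For the lower bound, the 3 vertices {0, 2, 7} are pairwise adjacent, and any tree decomposition puts a clique entirely inside one bag — forcing width ≥ 2. Combining the bounds, tw(G) = 2.

2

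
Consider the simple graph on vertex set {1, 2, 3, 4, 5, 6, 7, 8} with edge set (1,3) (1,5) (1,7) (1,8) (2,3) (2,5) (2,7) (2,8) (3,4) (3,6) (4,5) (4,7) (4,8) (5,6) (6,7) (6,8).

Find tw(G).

4

A width-4 tree decomposition is:
Bags: B1 = {3, 4, 5, 7, 8}  B2 = {2, 3, 5, 7, 8}  B3 = {1, 3, 5, 7, 8}  B4 = {3, 5, 6, 7, 8}
Tree: B1–B2, B2–B3, B3–B4
Each bag holds 5 vertices, so the decomposition has width 4, which upper-bounds the treewidth. For the lower bound: the 5 vertex sets {4,7}, {2,5}, {1,8}, {3}, {6} are disjoint, each induces a connected subgraph, and every pair is joined by at least one edge of G. Contracting each set to a single vertex therefore yields K_{5} as a minor, and since treewidth is minor-monotone, tw(G) ≥ tw(K_{5}) = 4. Therefore the treewidth is 4.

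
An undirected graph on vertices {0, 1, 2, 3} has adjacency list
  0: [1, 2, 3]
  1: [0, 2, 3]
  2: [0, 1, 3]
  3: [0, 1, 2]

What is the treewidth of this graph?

A width-3 tree decomposition is:
Bags: B1 = {0, 1, 2, 3}
Tree: (single bag)
With just one bag of size 4, the width is 4 − 1 = 3, so tw(G) ≤ 3. On the other hand G contains the 4-clique {0, 1, 2, 3}. A clique must lie in a single bag of any decomposition, so no decomposition can have width below 3. Therefore the treewidth is 3.

3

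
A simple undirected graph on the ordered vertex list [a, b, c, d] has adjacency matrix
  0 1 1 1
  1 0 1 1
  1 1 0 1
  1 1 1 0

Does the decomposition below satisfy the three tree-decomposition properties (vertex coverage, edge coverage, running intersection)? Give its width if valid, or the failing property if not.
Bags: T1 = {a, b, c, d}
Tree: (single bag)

Vertex coverage: the bags together contain {a, b, c, d}, the full vertex set. Edge coverage: each edge of G has both endpoints in at least one bag. Running intersection: for every vertex, the bags containing it form a connected subtree. All three properties hold, so this is a valid tree decomposition of width max|bag| − 1 = 3, and hence tw(G) ≤ 3.

Yes; width 3.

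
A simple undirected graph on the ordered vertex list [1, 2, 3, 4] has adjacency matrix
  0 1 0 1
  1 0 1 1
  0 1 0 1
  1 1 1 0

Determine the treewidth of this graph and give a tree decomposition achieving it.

Treewidth 2.
One optimal decomposition is:
Bags: B1 = {1, 2, 4}  B2 = {2, 3, 4}
Tree: B1–B2

Each bag holds 3 vertices, so the decomposition has width 2, which upper-bounds the treewidth. Conversely, {1, 2, 4} is a clique of size 3, and the vertices of any clique must share a bag in every tree decomposition; so some bag has ≥ 3 vertices and tw(G) ≥ 2. Hence tw(G) = 2 exactly.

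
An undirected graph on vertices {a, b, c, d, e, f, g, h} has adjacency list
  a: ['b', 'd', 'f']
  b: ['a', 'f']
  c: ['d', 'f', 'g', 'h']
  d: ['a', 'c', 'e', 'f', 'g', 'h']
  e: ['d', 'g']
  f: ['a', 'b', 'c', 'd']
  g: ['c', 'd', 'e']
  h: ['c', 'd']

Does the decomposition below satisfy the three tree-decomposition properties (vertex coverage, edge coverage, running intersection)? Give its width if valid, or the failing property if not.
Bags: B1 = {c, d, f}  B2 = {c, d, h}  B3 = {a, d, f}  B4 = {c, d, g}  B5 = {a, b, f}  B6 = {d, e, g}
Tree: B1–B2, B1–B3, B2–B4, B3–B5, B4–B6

Yes; width 2.

Checking the three conditions: (i) the bags cover all of {a, b, c, d, e, f, g, h}; (ii) for each edge, some bag contains both endpoints; (iii) the bags containing any fixed vertex form a subtree. All hold, so the decomposition is valid with width 3 − 1 = 2.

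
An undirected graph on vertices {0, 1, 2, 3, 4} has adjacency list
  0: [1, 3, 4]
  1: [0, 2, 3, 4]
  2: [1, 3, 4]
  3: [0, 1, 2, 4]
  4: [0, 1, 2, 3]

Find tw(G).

3

A width-3 tree decomposition is:
Bags: B1 = {0, 1, 3, 4}  B2 = {1, 2, 3, 4}
Tree: B1–B2
The largest bag has 4 vertices, giving width 3; this decomposition certifies tw(G) ≤ 3. On the other hand G contains the 4-clique {0, 1, 3, 4}. A clique must lie in a single bag of any decomposition, so no decomposition can have width below 3. Therefore the treewidth is 3.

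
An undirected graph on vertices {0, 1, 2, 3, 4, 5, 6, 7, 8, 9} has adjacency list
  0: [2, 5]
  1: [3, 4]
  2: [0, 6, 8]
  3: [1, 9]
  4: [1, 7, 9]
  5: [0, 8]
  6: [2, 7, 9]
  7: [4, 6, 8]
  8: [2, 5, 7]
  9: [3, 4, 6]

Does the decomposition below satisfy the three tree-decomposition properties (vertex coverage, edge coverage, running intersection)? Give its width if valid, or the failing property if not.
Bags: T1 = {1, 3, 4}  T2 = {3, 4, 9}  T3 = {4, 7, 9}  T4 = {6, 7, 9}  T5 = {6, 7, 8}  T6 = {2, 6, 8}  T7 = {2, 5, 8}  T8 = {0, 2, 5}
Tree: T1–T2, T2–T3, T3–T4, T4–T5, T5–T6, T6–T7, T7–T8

Yes; width 2.

Checking the three conditions: (i) the bags cover all of {0, 1, 2, 3, 4, 5, 6, 7, 8, 9}; (ii) for each edge, some bag contains both endpoints; (iii) the bags containing any fixed vertex form a subtree. All hold, so the decomposition is valid with width 3 − 1 = 2.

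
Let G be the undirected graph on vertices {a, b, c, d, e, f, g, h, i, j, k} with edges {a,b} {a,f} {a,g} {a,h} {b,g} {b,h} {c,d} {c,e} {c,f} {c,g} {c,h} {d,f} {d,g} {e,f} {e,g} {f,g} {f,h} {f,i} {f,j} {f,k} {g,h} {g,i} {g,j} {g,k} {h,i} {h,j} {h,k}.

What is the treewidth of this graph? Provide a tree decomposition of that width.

Treewidth 3.
One optimal decomposition is:
Bags: B1 = {c, f, g, h}  B2 = {f, g, h, k}  B3 = {c, e, f, g}  B4 = {c, d, f, g}  B5 = {f, g, h, i}  B6 = {a, f, g, h}  B7 = {f, g, h, j}  B8 = {a, b, g, h}
Tree: B1–B2, B1–B3, B3–B4, B1–B5, B2–B6, B1–B7, B6–B8

Every bag has size at most 4, so the width is 4 − 1 = 3 and tw(G) ≤ 3. Conversely, {c, d, f, g} is a clique of size 4, and the vertices of any clique must share a bag in every tree decomposition; so some bag has ≥ 4 vertices and tw(G) ≥ 3. Hence tw(G) = 3 exactly.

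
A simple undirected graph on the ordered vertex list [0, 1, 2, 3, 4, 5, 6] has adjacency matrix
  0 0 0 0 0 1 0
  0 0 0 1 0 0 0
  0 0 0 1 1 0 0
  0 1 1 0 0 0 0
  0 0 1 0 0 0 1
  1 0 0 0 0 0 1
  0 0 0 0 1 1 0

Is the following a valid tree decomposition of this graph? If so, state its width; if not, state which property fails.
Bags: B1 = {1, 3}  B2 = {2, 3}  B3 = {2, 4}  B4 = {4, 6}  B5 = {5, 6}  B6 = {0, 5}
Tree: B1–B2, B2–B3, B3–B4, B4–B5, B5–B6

Yes; width 1.

Every vertex of G appears in some bag (union = {0, 1, 2, 3, 4, 5, 6}); every edge is covered by a bag; and for each vertex v the set of bags containing v is connected in the bag tree. The decomposition is therefore valid. The largest bag has 2 vertices, so the width is 1.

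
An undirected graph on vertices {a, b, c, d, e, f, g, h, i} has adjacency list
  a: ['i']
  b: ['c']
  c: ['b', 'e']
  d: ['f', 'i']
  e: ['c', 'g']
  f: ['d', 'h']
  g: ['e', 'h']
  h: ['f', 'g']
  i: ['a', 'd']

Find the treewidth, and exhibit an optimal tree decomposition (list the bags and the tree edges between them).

Treewidth 1.
Bags: B1 = {b, c}  B2 = {c, e}  B3 = {e, g}  B4 = {g, h}  B5 = {f, h}  B6 = {d, f}  B7 = {d, i}  B8 = {a, i}
Tree: B1–B2, B2–B3, B3–B4, B4–B5, B5–B6, B6–B7, B7–B8

Every bag has size at most 2, so the width is 2 − 1 = 1 and tw(G) ≤ 1. Since G has at least one edge (e.g. b–c), it is not an edgeless graph, so tw(G) ≥ 1. Therefore the treewidth is 1.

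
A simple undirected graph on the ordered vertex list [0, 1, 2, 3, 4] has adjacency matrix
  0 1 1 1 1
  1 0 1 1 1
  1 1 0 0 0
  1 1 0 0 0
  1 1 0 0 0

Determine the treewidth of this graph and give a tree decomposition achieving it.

The largest bag has 3 vertices, giving width 2; this decomposition certifies tw(G) ≤ 2. On the other hand G contains the 3-clique {0, 1, 2}. A clique must lie in a single bag of any decomposition, so no decomposition can have width below 2. The upper and lower bounds meet at 2, so that is the treewidth.

Treewidth 2.
One such decomposition:
Bags: B1 = {0, 1, 4}  B2 = {0, 1, 2}  B3 = {0, 1, 3}
Tree: B1–B2, B1–B3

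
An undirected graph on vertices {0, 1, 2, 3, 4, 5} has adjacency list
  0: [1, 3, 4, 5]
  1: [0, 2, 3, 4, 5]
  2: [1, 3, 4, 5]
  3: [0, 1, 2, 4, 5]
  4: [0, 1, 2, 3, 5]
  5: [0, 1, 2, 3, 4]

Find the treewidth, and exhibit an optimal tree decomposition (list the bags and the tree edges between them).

Each bag holds 5 vertices, so the decomposition has width 4, which upper-bounds the treewidth. Conversely, {0, 1, 3, 4, 5} is a clique of size 5, and the vertices of any clique must share a bag in every tree decomposition; so some bag has ≥ 5 vertices and tw(G) ≥ 4. Hence tw(G) = 4 exactly.

Treewidth 4.
One optimal decomposition is:
Bags: B1 = {1, 2, 3, 4, 5}  B2 = {0, 1, 3, 4, 5}
Tree: B1–B2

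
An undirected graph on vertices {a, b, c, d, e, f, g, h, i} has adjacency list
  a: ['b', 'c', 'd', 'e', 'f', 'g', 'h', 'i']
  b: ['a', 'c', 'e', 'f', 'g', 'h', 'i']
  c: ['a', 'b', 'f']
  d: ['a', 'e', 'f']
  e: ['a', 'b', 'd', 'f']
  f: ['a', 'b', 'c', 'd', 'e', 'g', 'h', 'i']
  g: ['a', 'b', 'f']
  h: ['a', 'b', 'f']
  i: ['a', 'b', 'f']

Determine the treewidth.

A width-3 tree decomposition is:
Bags: B1 = {a, b, c, f}  B2 = {a, b, e, f}  B3 = {a, d, e, f}  B4 = {a, b, f, i}  B5 = {a, b, f, g}  B6 = {a, b, f, h}
Tree: B1–B2, B2–B3, B2–B4, B2–B5, B1–B6
The largest bag has 4 vertices, giving width 3; this decomposition certifies tw(G) ≤ 3. On the other hand G contains the 4-clique {a, d, e, f}. A clique must lie in a single bag of any decomposition, so no decomposition can have width below 3. Hence tw(G) = 3 exactly.

3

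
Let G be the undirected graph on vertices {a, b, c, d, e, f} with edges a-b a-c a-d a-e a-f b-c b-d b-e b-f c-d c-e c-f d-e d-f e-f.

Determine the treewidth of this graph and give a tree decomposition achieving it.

A single bag containing all 6 vertices is trivially a valid decomposition of width 5. Conversely, {a, b, c, d, e, f} is a clique of size 6, and the vertices of any clique must share a bag in every tree decomposition; so some bag has ≥ 6 vertices and tw(G) ≥ 5. Therefore the treewidth is 5.

Treewidth 5.
Bags: B1 = {a, b, c, d, e, f}
Tree: (single bag)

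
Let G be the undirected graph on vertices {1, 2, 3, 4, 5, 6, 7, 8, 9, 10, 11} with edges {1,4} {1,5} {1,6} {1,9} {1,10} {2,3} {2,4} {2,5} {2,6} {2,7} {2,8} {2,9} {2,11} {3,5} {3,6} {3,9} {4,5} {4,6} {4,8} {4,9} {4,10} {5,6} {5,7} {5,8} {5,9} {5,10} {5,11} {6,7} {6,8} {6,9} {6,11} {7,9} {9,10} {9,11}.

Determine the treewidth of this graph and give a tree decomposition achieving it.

The largest bag has 5 vertices, giving width 4; this decomposition certifies tw(G) ≤ 4. For the lower bound, the 5 vertices {1, 4, 5, 9, 10} are pairwise adjacent, and any tree decomposition puts a clique entirely inside one bag — forcing width ≥ 4. The upper and lower bounds meet at 4, so that is the treewidth.

Treewidth 4.
One optimal decomposition is:
Bags: B1 = {2, 4, 5, 6, 9}  B2 = {1, 4, 5, 6, 9}  B3 = {1, 4, 5, 9, 10}  B4 = {2, 4, 5, 6, 8}  B5 = {2, 5, 6, 9, 11}  B6 = {2, 3, 5, 6, 9}  B7 = {2, 5, 6, 7, 9}
Tree: B1–B2, B2–B3, B1–B4, B1–B5, B5–B6, B6–B7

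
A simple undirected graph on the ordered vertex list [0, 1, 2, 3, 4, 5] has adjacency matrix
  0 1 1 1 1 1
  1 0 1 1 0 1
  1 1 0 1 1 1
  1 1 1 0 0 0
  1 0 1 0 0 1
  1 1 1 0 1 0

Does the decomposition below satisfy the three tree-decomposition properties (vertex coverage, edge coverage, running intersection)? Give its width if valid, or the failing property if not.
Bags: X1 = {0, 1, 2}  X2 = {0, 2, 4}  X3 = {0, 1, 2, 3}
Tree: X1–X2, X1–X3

No — vertex 5 appears in no bag.

A tree decomposition must satisfy three properties: every vertex lies in some bag; for every edge, both endpoints lie together in some bag; and for every vertex, the bags containing it form a connected subtree. Here vertex 5 appears in no bag, so the decomposition is invalid.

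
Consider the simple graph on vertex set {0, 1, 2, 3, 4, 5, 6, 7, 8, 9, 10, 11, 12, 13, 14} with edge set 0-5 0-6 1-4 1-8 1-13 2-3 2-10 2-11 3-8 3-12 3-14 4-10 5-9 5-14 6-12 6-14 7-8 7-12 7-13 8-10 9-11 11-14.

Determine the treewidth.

3

A width-3 tree decomposition is:
Bags: B1 = {1, 4, 10, 13}  B2 = {1, 8, 10, 13}  B3 = {7, 8, 10, 13}  B4 = {2, 7, 8, 10}  B5 = {2, 3, 7, 8}  B6 = {2, 3, 7, 12}  B7 = {2, 3, 11, 12}  B8 = {3, 11, 12, 14}  B9 = {6, 11, 12, 14}  B10 = {6, 9, 11, 14}  B11 = {5, 6, 9, 14}  B12 = {0, 5, 6, 9}
Tree: B1–B2, B2–B3, B3–B4, B4–B5, B5–B6, B6–B7, B7–B8, B8–B9, B9–B10, B10–B11, B11–B12
Every bag has size at most 4, so the width is 4 − 1 = 3 and tw(G) ≤ 3. For the lower bound: the 4 vertex sets {1,4,13}, {10}, {8}, {2,3,7,12} are disjoint, each induces a connected subgraph, and every pair is joined by at least one edge of G. Contracting each set to a single vertex therefore yields K_{4} as a minor, and since treewidth is minor-monotone, tw(G) ≥ tw(K_{4}) = 3. Therefore the treewidth is 3.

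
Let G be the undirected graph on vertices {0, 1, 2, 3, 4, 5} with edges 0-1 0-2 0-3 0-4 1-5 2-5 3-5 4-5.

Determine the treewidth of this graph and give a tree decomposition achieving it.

Each bag holds 3 vertices, so the decomposition has width 2, which upper-bounds the treewidth. For the lower bound, G contains the cycle 4–0–2–5–4, so G is not a forest; only forests have treewidth ≤ 1, hence tw(G) ≥ 2. The upper and lower bounds meet at 2, so that is the treewidth.

Treewidth 2.
One optimal decomposition is:
Bags: B1 = {0, 4, 5}  B2 = {0, 2, 5}  B3 = {0, 1, 5}  B4 = {0, 3, 5}
Tree: B1–B2, B2–B3, B3–B4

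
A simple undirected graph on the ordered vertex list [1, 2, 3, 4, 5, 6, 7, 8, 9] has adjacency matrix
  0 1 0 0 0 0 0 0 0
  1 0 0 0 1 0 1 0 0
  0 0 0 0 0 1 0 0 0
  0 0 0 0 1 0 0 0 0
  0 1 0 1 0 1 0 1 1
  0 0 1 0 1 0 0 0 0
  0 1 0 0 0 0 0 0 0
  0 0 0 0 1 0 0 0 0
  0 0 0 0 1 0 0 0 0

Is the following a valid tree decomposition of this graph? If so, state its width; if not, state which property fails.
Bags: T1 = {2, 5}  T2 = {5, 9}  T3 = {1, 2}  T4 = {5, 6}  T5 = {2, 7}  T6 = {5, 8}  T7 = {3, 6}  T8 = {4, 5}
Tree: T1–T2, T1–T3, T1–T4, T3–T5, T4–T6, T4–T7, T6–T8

Vertex coverage: the bags together contain {1, 2, 3, 4, 5, 6, 7, 8, 9}, the full vertex set. Edge coverage: each edge of G has both endpoints in at least one bag. Running intersection: for every vertex, the bags containing it form a connected subtree. All three properties hold, so this is a valid tree decomposition of width max|bag| − 1 = 1, and hence tw(G) ≤ 1.

Yes; width 1.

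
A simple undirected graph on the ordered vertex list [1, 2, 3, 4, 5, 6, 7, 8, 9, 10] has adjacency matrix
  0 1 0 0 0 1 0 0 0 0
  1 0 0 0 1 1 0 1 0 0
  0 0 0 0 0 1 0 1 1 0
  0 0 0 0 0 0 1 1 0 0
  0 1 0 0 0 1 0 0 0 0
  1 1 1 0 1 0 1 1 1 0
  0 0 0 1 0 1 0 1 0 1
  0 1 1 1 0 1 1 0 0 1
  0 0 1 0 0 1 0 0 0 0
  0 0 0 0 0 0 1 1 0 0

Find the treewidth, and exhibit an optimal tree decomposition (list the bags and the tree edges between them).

Treewidth 2.
One such decomposition:
Bags: B1 = {4, 7, 8}  B2 = {6, 7, 8}  B3 = {2, 6, 8}  B4 = {3, 6, 8}  B5 = {2, 5, 6}  B6 = {7, 8, 10}  B7 = {1, 2, 6}  B8 = {3, 6, 9}
Tree: B1–B2, B2–B3, B3–B4, B3–B5, B2–B6, B3–B7, B4–B8

The largest bag has 3 vertices, giving width 2; this decomposition certifies tw(G) ≤ 2. Conversely, {7, 8, 10} is a clique of size 3, and the vertices of any clique must share a bag in every tree decomposition; so some bag has ≥ 3 vertices and tw(G) ≥ 2. Hence tw(G) = 2 exactly.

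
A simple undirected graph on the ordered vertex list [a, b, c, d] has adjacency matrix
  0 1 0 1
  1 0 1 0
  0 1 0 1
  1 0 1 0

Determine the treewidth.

A width-2 tree decomposition is:
Bags: B1 = {a, b, d}  B2 = {b, c, d}
Tree: B1–B2
Each bag holds 3 vertices, so the decomposition has width 2, which upper-bounds the treewidth. The edges d–a–b–c–d form a cycle, so G is not a tree and its treewidth is at least 2. The upper and lower bounds meet at 2, so that is the treewidth.

2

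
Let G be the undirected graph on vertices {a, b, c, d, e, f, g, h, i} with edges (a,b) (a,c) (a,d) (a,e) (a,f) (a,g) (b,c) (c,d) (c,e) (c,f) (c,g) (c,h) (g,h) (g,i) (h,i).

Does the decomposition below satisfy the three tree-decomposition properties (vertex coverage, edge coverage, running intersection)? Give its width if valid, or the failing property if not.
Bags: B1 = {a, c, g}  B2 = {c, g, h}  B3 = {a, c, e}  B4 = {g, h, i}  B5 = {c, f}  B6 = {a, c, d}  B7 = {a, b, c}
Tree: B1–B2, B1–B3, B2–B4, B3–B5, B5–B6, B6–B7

A tree decomposition must satisfy three properties: every vertex lies in some bag; for every edge, both endpoints lie together in some bag; and for every vertex, the bags containing it form a connected subtree. Here edge (a,f) lies in no bag, so the decomposition is invalid.

No — edge (a,f) lies in no bag.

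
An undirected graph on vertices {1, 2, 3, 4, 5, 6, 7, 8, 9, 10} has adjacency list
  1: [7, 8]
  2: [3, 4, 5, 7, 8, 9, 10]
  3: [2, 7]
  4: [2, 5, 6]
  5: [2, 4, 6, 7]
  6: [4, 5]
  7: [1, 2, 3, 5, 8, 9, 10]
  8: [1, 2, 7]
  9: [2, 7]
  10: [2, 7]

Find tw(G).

A width-2 tree decomposition is:
Bags: B1 = {2, 7, 9}  B2 = {2, 7, 8}  B3 = {2, 5, 7}  B4 = {2, 4, 5}  B5 = {1, 7, 8}  B6 = {4, 5, 6}  B7 = {2, 7, 10}  B8 = {2, 3, 7}
Tree: B1–B2, B2–B3, B3–B4, B2–B5, B4–B6, B1–B7, B7–B8
The largest bag has 3 vertices, giving width 2; this decomposition certifies tw(G) ≤ 2. Conversely, {1, 7, 8} is a clique of size 3, and the vertices of any clique must share a bag in every tree decomposition; so some bag has ≥ 3 vertices and tw(G) ≥ 2. The upper and lower bounds meet at 2, so that is the treewidth.

2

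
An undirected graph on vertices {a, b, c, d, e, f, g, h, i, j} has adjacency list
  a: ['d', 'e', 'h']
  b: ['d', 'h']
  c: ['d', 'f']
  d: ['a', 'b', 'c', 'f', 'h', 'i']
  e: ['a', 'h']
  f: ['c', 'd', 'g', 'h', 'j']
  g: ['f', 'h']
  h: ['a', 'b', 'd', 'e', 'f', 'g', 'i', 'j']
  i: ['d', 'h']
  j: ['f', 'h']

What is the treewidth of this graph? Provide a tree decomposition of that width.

Treewidth 2.
Bags: B1 = {f, h, j}  B2 = {d, f, h}  B3 = {f, g, h}  B4 = {c, d, f}  B5 = {a, d, h}  B6 = {d, h, i}  B7 = {b, d, h}  B8 = {a, e, h}
Tree: B1–B2, B1–B3, B2–B4, B2–B5, B5–B6, B6–B7, B5–B8

The largest bag has 3 vertices, giving width 2; this decomposition certifies tw(G) ≤ 2. Conversely, {d, f, h} is a clique of size 3, and the vertices of any clique must share a bag in every tree decomposition; so some bag has ≥ 3 vertices and tw(G) ≥ 2. The upper and lower bounds meet at 2, so that is the treewidth.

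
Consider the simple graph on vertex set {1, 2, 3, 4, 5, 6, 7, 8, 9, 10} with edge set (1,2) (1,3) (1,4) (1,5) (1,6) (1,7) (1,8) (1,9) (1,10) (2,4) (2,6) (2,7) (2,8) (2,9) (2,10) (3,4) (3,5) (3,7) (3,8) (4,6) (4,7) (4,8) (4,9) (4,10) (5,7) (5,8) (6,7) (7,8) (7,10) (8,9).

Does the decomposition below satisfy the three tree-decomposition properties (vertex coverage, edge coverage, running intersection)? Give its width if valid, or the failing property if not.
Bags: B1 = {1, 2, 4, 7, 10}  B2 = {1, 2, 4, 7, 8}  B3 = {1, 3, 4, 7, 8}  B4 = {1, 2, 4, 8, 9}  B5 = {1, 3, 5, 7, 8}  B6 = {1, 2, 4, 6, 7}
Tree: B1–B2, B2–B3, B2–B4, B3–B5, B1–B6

Yes; width 4.

Vertex coverage: the bags together contain {1, 2, 3, 4, 5, 6, 7, 8, 9, 10}, the full vertex set. Edge coverage: each edge of G has both endpoints in at least one bag. Running intersection: for every vertex, the bags containing it form a connected subtree. All three properties hold, so this is a valid tree decomposition of width max|bag| − 1 = 4, and hence tw(G) ≤ 4.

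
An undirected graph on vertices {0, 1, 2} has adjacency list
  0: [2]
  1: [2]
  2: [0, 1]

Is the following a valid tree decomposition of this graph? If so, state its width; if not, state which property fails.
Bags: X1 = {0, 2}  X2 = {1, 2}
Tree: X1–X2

Yes; width 1.

Every vertex of G appears in some bag (union = {0, 1, 2}); every edge is covered by a bag; and for each vertex v the set of bags containing v is connected in the bag tree. The decomposition is therefore valid. The largest bag has 2 vertices, so the width is 1.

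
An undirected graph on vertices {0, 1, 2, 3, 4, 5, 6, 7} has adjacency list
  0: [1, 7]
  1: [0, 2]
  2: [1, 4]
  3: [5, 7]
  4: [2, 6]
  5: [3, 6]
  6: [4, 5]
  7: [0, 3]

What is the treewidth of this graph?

2

A width-2 tree decomposition is:
Bags: B1 = {1, 2, 4}  B2 = {0, 1, 4}  B3 = {0, 4, 7}  B4 = {3, 4, 7}  B5 = {3, 4, 5}  B6 = {4, 5, 6}
Tree: B1–B2, B2–B3, B3–B4, B4–B5, B5–B6
Each bag holds 3 vertices, so the decomposition has width 2, which upper-bounds the treewidth. Since 4–2–1–0–7–3–5–6–4 is a cycle in G, G is not acyclic. Forests are exactly the graphs of treewidth ≤ 1, so tw(G) ≥ 2. Hence tw(G) = 2 exactly.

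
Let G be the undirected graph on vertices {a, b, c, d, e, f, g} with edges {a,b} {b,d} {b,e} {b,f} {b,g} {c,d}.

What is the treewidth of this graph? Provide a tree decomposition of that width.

The largest bag has 2 vertices, giving width 1; this decomposition certifies tw(G) ≤ 1. Any graph with an edge has treewidth ≥ 1, and G has the edge b–g. Combining the bounds, tw(G) = 1.

Treewidth 1.
One optimal decomposition is:
Bags: B1 = {b, g}  B2 = {b, d}  B3 = {b, f}  B4 = {c, d}  B5 = {b, e}  B6 = {a, b}
Tree: B1–B2, B2–B3, B2–B4, B1–B5, B5–B6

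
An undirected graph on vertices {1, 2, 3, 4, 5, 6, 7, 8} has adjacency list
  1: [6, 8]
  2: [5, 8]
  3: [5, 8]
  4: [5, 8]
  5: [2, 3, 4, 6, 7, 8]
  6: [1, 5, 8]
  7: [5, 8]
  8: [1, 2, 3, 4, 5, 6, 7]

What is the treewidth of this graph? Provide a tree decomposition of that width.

Treewidth 2.
One optimal decomposition is:
Bags: B1 = {5, 6, 8}  B2 = {5, 7, 8}  B3 = {1, 6, 8}  B4 = {2, 5, 8}  B5 = {4, 5, 8}  B6 = {3, 5, 8}
Tree: B1–B2, B1–B3, B2–B4, B2–B5, B2–B6

The largest bag has 3 vertices, giving width 2; this decomposition certifies tw(G) ≤ 2. On the other hand G contains the 3-clique {1, 6, 8}. A clique must lie in a single bag of any decomposition, so no decomposition can have width below 2. Therefore the treewidth is 2.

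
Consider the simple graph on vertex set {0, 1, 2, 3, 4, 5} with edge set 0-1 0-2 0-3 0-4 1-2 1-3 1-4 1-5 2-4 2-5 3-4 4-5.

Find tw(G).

A width-3 tree decomposition is:
Bags: B1 = {1, 2, 4, 5}  B2 = {0, 1, 2, 4}  B3 = {0, 1, 3, 4}
Tree: B1–B2, B2–B3
The largest bag has 4 vertices, giving width 3; this decomposition certifies tw(G) ≤ 3. For the lower bound, the 4 vertices {0, 1, 2, 4} are pairwise adjacent, and any tree decomposition puts a clique entirely inside one bag — forcing width ≥ 3. Therefore the treewidth is 3.

3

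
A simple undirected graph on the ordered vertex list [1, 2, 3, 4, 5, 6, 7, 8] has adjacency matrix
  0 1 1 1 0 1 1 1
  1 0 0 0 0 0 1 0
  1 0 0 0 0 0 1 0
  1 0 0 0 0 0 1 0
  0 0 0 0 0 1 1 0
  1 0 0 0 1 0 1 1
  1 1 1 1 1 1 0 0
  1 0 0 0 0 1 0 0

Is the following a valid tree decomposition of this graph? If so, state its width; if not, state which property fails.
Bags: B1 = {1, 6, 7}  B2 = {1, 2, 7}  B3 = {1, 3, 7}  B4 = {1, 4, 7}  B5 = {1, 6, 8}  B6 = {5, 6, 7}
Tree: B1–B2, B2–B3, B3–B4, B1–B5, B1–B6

Yes; width 2.

Every vertex of G appears in some bag (union = {1, 2, 3, 4, 5, 6, 7, 8}); every edge is covered by a bag; and for each vertex v the set of bags containing v is connected in the bag tree. The decomposition is therefore valid. The largest bag has 3 vertices, so the width is 2.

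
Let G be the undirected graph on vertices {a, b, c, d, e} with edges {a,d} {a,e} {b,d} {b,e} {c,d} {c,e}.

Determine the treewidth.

2

A width-2 tree decomposition is:
Bags: B1 = {c, d, e}  B2 = {a, d, e}  B3 = {b, d, e}
Tree: B1–B2, B2–B3
The largest bag has 3 vertices, giving width 2; this decomposition certifies tw(G) ≤ 2. The edges c–d–a–e–c form a cycle, so G is not a tree and its treewidth is at least 2. Combining the bounds, tw(G) = 2.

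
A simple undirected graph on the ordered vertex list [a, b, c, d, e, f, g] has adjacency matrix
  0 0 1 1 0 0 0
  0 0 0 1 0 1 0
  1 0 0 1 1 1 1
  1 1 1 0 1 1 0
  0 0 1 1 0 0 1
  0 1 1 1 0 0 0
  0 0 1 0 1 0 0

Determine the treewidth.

A width-2 tree decomposition is:
Bags: B1 = {c, d, f}  B2 = {a, c, d}  B3 = {c, d, e}  B4 = {b, d, f}  B5 = {c, e, g}
Tree: B1–B2, B1–B3, B1–B4, B3–B5
Each bag holds 3 vertices, so the decomposition has width 2, which upper-bounds the treewidth. For the lower bound, the 3 vertices {c, d, e} are pairwise adjacent, and any tree decomposition puts a clique entirely inside one bag — forcing width ≥ 2. Combining the bounds, tw(G) = 2.

2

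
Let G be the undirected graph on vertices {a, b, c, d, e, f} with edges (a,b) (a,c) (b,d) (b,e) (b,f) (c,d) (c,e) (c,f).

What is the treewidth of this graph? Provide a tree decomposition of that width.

Each bag holds 3 vertices, so the decomposition has width 2, which upper-bounds the treewidth. Since f–b–a–c–f is a cycle in G, G is not acyclic. Forests are exactly the graphs of treewidth ≤ 1, so tw(G) ≥ 2. Hence tw(G) = 2 exactly.

Treewidth 2.
Bags: B1 = {b, c, f}  B2 = {a, b, c}  B3 = {b, c, d}  B4 = {b, c, e}
Tree: B1–B2, B2–B3, B3–B4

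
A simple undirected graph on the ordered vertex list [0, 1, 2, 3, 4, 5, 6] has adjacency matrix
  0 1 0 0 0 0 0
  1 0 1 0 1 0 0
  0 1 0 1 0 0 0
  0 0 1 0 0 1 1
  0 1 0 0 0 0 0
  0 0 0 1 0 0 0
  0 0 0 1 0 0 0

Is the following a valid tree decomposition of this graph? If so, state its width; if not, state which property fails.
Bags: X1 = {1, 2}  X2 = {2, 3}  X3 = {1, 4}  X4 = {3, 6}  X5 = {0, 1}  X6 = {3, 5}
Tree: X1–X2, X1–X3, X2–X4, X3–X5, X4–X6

Every vertex of G appears in some bag (union = {0, 1, 2, 3, 4, 5, 6}); every edge is covered by a bag; and for each vertex v the set of bags containing v is connected in the bag tree. The decomposition is therefore valid. The largest bag has 2 vertices, so the width is 1.

Yes; width 1.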